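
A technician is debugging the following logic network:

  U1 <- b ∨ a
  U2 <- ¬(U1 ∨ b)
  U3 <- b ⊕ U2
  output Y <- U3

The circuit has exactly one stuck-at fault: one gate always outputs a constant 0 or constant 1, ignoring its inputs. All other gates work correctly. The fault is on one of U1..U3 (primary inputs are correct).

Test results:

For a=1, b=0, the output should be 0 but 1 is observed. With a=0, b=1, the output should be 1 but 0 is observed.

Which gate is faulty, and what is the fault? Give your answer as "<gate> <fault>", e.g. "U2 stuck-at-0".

U2 stuck-at-1

Fault-free values for test 1 (a=1, b=0): U1=1, U2=0, U3=0, giving Y=0. Observed 1.
Test 1: faults giving observed 1 are {U1 stuck-at-0, U2 stuck-at-1, U3 stuck-at-1}.
Test 2 (a=0, b=1): fault-free U1=1, U2=0, U3=1 → 1; observed 0. Eliminates U1 stuck-at-0, U3 stuck-at-1.
Only U2 stuck-at-1 is consistent with every test.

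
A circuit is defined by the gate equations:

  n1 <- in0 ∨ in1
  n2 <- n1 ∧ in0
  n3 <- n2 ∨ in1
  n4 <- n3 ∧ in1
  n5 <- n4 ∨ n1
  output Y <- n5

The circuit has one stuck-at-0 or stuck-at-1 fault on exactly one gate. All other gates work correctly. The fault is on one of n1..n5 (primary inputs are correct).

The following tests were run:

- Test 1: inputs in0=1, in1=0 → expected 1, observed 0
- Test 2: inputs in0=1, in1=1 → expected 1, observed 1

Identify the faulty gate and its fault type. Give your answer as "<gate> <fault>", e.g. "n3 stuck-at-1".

n1 stuck-at-0

Fault-free values for test 1 (in0=1, in1=0): n1=1, n2=1, n3=1, n4=0, n5=1, giving Y=1. Observed 0.
Test 1: faults giving observed 0 are {n1 stuck-at-0, n5 stuck-at-0}.
Test 2 (in0=1, in1=1): fault-free n1=1, n2=1, n3=1, n4=1, n5=1 → 1; observed 1. Eliminates n5 stuck-at-0.
Only n1 stuck-at-0 is consistent with every test.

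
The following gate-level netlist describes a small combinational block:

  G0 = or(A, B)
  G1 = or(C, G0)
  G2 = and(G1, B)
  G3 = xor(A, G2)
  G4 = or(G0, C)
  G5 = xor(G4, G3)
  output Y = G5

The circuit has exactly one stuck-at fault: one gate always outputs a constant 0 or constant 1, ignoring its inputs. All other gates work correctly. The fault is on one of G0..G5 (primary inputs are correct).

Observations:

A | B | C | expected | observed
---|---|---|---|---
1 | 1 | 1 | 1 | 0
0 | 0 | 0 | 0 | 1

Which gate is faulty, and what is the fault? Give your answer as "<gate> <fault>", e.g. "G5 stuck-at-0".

G3 stuck-at-1

Fault-free values for test 1 (A=1, B=1, C=1): G0=1, G1=1, G2=1, G3=0, G4=1, G5=1, giving Y=1. Observed 0.
Test 1: faults giving observed 0 are {G1 stuck-at-0, G2 stuck-at-0, G3 stuck-at-1, G4 stuck-at-0, G5 stuck-at-0}.
Test 2 (A=0, B=0, C=0): fault-free G0=0, G1=0, G2=0, G3=0, G4=0, G5=0 → 0; observed 1. Eliminates G1 stuck-at-0, G2 stuck-at-0, G4 stuck-at-0, G5 stuck-at-0.
Only G3 stuck-at-1 is consistent with every test.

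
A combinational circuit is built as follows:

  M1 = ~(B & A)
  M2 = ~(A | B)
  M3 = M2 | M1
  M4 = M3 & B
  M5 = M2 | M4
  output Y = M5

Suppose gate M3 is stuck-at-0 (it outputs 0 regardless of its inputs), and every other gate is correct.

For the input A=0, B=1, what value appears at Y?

0

Propagate with M3 forced: M1=1, M2=0, M3=0 [stuck-at-0], M4=0, M5=0.
So Y = 0. (Without the fault it would be 1.)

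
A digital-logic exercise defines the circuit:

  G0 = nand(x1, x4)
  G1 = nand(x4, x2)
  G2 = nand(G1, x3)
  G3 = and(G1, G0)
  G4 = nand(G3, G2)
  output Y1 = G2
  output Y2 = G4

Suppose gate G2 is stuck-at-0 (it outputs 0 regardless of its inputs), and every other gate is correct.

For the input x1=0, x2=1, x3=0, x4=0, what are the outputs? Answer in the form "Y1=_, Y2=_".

Propagate with G2 forced: G0=1, G1=1, G2=0 [stuck-at-0], G3=1, G4=1.
So the outputs are Y1=0, Y2=1. (Without the fault they would be Y1=1, Y2=0.)

Y1=0, Y2=1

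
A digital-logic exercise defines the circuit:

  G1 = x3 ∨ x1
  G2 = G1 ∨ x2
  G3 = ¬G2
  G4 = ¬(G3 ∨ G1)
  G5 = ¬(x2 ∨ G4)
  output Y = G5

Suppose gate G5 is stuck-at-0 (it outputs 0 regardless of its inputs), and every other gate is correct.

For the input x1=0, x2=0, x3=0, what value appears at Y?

Propagate with G5 forced: G1=0, G2=0, G3=1, G4=0, G5=0 [stuck-at-0].
So Y = 0. (Without the fault it would be 1.)

0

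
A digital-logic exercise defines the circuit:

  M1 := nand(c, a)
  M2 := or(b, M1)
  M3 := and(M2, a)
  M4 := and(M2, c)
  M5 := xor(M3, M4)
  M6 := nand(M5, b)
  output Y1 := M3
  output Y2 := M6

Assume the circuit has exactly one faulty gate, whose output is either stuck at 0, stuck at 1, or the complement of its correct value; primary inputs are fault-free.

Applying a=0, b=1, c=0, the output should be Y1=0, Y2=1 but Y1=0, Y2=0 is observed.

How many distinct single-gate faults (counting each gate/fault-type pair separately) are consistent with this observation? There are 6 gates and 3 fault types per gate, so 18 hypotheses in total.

6

Fault-free: M1=1, M2=1, M3=0, M4=0, M5=0, M6=1 → Y1=0, Y2=1. Observed Y1=0, Y2=0.
  M1: none of the 3 fault types match ✗
  M2: none of the 3 fault types match ✗
  M3: none of the 3 fault types match ✗
  M4: stuck-at-1, inverted output ✓; others ✗
  M5: stuck-at-1, inverted output ✓; others ✗
  M6: stuck-at-0, inverted output ✓; others ✗
Consistent faults: {M4 stuck-at-1, M4 inverted output, M5 stuck-at-1, M5 inverted output, M6 stuck-at-0, M6 inverted output} — 6 in all.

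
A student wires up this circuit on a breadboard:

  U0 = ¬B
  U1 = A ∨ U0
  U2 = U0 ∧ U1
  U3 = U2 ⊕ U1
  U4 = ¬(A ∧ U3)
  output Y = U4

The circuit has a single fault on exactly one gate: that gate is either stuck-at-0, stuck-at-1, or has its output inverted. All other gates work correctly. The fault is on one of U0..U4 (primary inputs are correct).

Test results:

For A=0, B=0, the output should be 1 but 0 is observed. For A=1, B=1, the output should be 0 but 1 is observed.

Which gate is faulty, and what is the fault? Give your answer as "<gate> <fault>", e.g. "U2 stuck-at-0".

U4 inverted output

Fault-free values for test 1 (A=0, B=0): U0=1, U1=1, U2=1, U3=0, U4=1, giving Y=1. Observed 0.
Test 1: faults giving observed 0 are {U4 stuck-at-0, U4 inverted output}.
Test 2 (A=1, B=1): fault-free U0=0, U1=1, U2=0, U3=1, U4=0 → 0; observed 1. Eliminates U4 stuck-at-0.
Only U4 inverted output is consistent with every test.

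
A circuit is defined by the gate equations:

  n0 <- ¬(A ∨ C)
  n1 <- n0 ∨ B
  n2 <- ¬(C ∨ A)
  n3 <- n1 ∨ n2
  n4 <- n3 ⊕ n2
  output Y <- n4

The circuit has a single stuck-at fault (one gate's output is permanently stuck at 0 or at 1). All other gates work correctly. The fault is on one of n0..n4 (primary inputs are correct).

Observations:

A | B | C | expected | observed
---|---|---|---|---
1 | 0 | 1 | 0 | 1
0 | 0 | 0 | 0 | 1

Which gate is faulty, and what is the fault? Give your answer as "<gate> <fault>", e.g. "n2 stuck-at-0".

n4 stuck-at-1

Fault-free values for test 1 (A=1, B=0, C=1): n0=0, n1=0, n2=0, n3=0, n4=0, giving Y=0. Observed 1.
Test 1: faults giving observed 1 are {n0 stuck-at-1, n1 stuck-at-1, n3 stuck-at-1, n4 stuck-at-1}.
Test 2 (A=0, B=0, C=0): fault-free n0=1, n1=1, n2=1, n3=1, n4=0 → 0; observed 1. Eliminates n0 stuck-at-1, n1 stuck-at-1, n3 stuck-at-1.
Only n4 stuck-at-1 is consistent with every test.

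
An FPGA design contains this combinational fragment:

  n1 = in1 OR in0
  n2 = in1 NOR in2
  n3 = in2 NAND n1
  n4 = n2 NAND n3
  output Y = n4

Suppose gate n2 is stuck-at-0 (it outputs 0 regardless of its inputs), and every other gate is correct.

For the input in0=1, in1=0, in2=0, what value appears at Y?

1

Propagate with n2 forced: n1=1, n2=0 [stuck-at-0], n3=1, n4=1.
So Y = 1. (Without the fault it would be 0.)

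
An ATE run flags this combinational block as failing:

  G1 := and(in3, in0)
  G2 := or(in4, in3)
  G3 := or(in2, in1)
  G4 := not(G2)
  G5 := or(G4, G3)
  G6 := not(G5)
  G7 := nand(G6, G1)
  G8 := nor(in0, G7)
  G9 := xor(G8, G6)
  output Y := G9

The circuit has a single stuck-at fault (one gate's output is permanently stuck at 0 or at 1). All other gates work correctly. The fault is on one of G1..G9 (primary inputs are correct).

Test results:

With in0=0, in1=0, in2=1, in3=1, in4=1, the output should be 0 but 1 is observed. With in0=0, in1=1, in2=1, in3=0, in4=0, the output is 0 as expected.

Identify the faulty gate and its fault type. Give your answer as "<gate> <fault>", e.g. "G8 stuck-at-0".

G3 stuck-at-0

Fault-free values for test 1 (in0=0, in1=0, in2=1, in3=1, in4=1): G1=0, G2=1, G3=1, G4=0, G5=1, G6=0, G7=1, G8=0, G9=0, giving Y=0. Observed 1.
Test 1: faults giving observed 1 are {G3 stuck-at-0, G5 stuck-at-0, G6 stuck-at-1, G7 stuck-at-0, G8 stuck-at-1, G9 stuck-at-1}.
Test 2 (in0=0, in1=1, in2=1, in3=0, in4=0): fault-free G1=0, G2=0, G3=1, G4=1, G5=1, G6=0, G7=1, G8=0, G9=0 → 0; observed 0. Eliminates G5 stuck-at-0, G6 stuck-at-1, G7 stuck-at-0, G8 stuck-at-1, G9 stuck-at-1.
Only G3 stuck-at-0 is consistent with every test.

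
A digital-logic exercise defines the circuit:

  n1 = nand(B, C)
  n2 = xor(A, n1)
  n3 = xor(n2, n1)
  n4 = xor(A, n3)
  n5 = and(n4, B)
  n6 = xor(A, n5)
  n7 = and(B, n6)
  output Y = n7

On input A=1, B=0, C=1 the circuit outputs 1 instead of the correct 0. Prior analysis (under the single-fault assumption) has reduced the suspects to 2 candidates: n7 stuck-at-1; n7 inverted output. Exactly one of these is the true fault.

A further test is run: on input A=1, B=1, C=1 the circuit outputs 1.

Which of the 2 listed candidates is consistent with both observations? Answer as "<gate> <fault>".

n7 stuck-at-1

Evaluate each candidate on input A=1, B=1, C=1:
  n7 stuck-at-1: n1=0, n2=1, n3=1, n4=0, n5=0, n6=1, n7=1 [stuck-at-1] → 1 — matches
  n7 inverted output: n1=0, n2=1, n3=1, n4=0, n5=0, n6=1, n7=0 [inverted output] → 0 — eliminated
Only n7 stuck-at-1 reproduces the observed 1.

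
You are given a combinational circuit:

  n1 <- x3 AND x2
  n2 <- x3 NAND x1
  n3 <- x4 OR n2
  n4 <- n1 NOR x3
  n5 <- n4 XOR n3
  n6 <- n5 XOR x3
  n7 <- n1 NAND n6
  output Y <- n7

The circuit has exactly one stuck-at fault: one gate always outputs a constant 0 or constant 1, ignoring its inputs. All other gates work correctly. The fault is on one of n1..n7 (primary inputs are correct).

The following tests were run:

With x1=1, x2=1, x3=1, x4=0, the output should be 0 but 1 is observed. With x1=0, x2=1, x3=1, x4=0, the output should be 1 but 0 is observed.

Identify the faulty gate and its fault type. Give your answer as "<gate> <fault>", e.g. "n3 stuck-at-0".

Fault-free values for test 1 (x1=1, x2=1, x3=1, x4=0): n1=1, n2=0, n3=0, n4=0, n5=0, n6=1, n7=0, giving Y=0. Observed 1.
Test 1: faults giving observed 1 are {n1 stuck-at-0, n2 stuck-at-1, n3 stuck-at-1, n4 stuck-at-1, n5 stuck-at-1, n6 stuck-at-0, n7 stuck-at-1}.
Test 2 (x1=0, x2=1, x3=1, x4=0): fault-free n1=1, n2=1, n3=1, n4=0, n5=1, n6=0, n7=1 → 1; observed 0. Eliminates n1 stuck-at-0, n2 stuck-at-1, n3 stuck-at-1, n5 stuck-at-1, n6 stuck-at-0, n7 stuck-at-1.
Only n4 stuck-at-1 is consistent with every test.

n4 stuck-at-1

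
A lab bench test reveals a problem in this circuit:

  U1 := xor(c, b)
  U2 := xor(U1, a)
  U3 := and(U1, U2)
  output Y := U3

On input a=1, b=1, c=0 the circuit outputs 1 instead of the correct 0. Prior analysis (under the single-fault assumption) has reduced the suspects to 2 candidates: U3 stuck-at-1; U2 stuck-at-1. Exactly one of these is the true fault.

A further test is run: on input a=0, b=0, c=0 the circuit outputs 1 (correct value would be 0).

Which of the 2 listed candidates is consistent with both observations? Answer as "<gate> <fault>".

Evaluate each candidate on input a=0, b=0, c=0:
  U3 stuck-at-1: U1=0, U2=0, U3=1 [stuck-at-1] → 1 — matches
  U2 stuck-at-1: U1=0, U2=1 [stuck-at-1], U3=0 → 0 — eliminated
Only U3 stuck-at-1 reproduces the observed 1.

U3 stuck-at-1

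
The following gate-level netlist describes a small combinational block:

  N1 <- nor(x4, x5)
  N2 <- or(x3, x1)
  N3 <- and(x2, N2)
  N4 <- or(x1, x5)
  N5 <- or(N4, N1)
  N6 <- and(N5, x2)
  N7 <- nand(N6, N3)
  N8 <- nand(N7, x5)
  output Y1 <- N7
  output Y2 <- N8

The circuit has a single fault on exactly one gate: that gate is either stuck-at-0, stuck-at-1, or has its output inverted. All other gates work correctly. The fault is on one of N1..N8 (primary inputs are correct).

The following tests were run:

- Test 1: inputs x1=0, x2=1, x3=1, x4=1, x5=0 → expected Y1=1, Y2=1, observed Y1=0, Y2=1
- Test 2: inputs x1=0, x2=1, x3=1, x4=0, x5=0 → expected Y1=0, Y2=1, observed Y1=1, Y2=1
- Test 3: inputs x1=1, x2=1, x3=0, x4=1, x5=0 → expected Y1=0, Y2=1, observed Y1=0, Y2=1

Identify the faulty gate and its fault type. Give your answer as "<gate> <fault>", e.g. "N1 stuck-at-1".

N1 inverted output

Fault-free values for test 1 (x1=0, x2=1, x3=1, x4=1, x5=0): N1=0, N2=1, N3=1, N4=0, N5=0, N6=0, N7=1, N8=1, giving Y1=1, Y2=1. Observed Y1=0, Y2=1.
Test 1: faults giving observed Y1=0, Y2=1 are {N1 stuck-at-1, N1 inverted output, N4 stuck-at-1, N4 inverted output, N5 stuck-at-1, N5 inverted output, N6 stuck-at-1, N6 inverted output, N7 stuck-at-0, N7 inverted output}.
Test 2 (x1=0, x2=1, x3=1, x4=0, x5=0): fault-free N1=1, N2=1, N3=1, N4=0, N5=1, N6=1, N7=0, N8=1 → Y1=0, Y2=1; observed Y1=1, Y2=1. Eliminates N1 stuck-at-1, N4 stuck-at-1, N4 inverted output, N5 stuck-at-1, N6 stuck-at-1, N7 stuck-at-0.
Test 3 (x1=1, x2=1, x3=0, x4=1, x5=0): fault-free N1=0, N2=1, N3=1, N4=1, N5=1, N6=1, N7=0, N8=1 → Y1=0, Y2=1; observed Y1=0, Y2=1. Eliminates N5 inverted output, N6 inverted output, N7 inverted output.
Only N1 inverted output is consistent with every test.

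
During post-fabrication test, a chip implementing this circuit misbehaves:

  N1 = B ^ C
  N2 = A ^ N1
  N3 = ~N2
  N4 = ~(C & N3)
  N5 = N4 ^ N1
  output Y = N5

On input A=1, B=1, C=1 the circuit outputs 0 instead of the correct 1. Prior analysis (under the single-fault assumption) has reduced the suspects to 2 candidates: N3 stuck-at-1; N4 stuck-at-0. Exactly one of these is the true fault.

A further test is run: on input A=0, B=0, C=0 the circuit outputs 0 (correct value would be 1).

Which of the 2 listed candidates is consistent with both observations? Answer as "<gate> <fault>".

Evaluate each candidate on input A=0, B=0, C=0:
  N3 stuck-at-1: N1=0, N2=0, N3=1 [stuck-at-1], N4=1, N5=1 → 1 — eliminated
  N4 stuck-at-0: N1=0, N2=0, N3=1, N4=0 [stuck-at-0], N5=0 → 0 — matches
Only N4 stuck-at-0 reproduces the observed 0.

N4 stuck-at-0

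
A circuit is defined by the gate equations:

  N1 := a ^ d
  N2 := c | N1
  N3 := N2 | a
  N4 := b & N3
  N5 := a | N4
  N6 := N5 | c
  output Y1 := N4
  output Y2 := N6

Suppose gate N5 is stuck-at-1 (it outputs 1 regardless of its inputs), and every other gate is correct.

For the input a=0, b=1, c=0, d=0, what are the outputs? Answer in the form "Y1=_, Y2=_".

Y1=0, Y2=1

Propagate with N5 forced: N1=0, N2=0, N3=0, N4=0, N5=1 [stuck-at-1], N6=1.
So the outputs are Y1=0, Y2=1. (Without the fault they would be Y1=0, Y2=0.)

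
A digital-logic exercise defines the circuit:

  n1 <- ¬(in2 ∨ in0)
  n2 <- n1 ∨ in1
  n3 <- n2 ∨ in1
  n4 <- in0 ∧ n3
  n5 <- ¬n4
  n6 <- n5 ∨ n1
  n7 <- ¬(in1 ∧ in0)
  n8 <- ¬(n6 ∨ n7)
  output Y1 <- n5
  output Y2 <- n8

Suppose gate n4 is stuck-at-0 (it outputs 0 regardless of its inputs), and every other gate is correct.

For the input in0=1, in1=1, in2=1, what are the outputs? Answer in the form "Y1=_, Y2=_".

Propagate with n4 forced: n1=0, n2=1, n3=1, n4=0 [stuck-at-0], n5=1, n6=1, n7=0, n8=0.
So the outputs are Y1=1, Y2=0. (Without the fault they would be Y1=0, Y2=1.)

Y1=1, Y2=0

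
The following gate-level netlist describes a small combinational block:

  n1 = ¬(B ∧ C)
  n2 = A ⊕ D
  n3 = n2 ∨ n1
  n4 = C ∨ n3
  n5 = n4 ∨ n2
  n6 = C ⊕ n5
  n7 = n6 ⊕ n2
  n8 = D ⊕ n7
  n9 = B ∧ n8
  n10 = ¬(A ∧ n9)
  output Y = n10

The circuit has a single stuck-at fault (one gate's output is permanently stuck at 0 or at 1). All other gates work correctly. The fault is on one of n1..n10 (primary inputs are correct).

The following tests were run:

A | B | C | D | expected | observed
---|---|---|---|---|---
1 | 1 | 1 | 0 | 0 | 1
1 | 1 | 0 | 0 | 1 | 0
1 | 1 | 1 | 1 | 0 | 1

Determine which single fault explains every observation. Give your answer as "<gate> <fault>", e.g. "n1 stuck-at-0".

Fault-free values for test 1 (A=1, B=1, C=1, D=0): n1=0, n2=1, n3=1, n4=1, n5=1, n6=0, n7=1, n8=1, n9=1, n10=0, giving Y=0. Observed 1.
Test 1: faults giving observed 1 are {n2 stuck-at-0, n5 stuck-at-0, n6 stuck-at-1, n7 stuck-at-0, n8 stuck-at-0, n9 stuck-at-0, n10 stuck-at-1}.
Test 2 (A=1, B=1, C=0, D=0): fault-free n1=1, n2=1, n3=1, n4=1, n5=1, n6=1, n7=0, n8=0, n9=0, n10=1 → 1; observed 0. Eliminates n6 stuck-at-1, n7 stuck-at-0, n8 stuck-at-0, n9 stuck-at-0, n10 stuck-at-1.
Test 3 (A=1, B=1, C=1, D=1): fault-free n1=0, n2=0, n3=0, n4=1, n5=1, n6=0, n7=0, n8=1, n9=1, n10=0 → 0; observed 1. Eliminates n2 stuck-at-0.
Only n5 stuck-at-0 is consistent with every test.

n5 stuck-at-0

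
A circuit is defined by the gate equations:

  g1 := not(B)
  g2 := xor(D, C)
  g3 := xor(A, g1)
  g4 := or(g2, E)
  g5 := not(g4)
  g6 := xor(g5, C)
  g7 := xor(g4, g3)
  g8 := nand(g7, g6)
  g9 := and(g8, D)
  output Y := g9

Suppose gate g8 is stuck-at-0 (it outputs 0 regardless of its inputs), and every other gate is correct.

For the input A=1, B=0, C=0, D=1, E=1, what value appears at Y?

0

Propagate with g8 forced: g1=1, g2=1, g3=0, g4=1, g5=0, g6=0, g7=1, g8=0 [stuck-at-0], g9=0.
So Y = 0. (Without the fault it would be 1.)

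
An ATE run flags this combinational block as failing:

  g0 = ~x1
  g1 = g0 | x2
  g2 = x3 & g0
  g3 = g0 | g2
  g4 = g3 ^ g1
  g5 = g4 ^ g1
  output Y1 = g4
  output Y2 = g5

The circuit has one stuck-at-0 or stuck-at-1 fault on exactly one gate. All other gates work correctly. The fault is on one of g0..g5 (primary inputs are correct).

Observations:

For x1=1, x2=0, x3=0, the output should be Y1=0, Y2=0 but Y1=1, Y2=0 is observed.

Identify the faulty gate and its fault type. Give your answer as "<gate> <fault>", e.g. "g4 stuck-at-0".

g1 stuck-at-1

Fault-free values for test 1 (x1=1, x2=0, x3=0): g0=0, g1=0, g2=0, g3=0, g4=0, g5=0, giving Y1=0, Y2=0. Observed Y1=1, Y2=0.
Test 1: faults giving observed Y1=1, Y2=0 are {g1 stuck-at-1}.
Only g1 stuck-at-1 is consistent with every test.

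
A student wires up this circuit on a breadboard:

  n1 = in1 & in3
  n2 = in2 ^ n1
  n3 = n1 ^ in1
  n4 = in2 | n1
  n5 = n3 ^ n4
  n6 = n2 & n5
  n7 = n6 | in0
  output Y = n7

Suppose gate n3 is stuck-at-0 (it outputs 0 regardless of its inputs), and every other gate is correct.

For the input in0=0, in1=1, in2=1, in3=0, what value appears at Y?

1

Propagate with n3 forced: n1=0, n2=1, n3=0 [stuck-at-0], n4=1, n5=1, n6=1, n7=1.
So Y = 1. (Without the fault it would be 0.)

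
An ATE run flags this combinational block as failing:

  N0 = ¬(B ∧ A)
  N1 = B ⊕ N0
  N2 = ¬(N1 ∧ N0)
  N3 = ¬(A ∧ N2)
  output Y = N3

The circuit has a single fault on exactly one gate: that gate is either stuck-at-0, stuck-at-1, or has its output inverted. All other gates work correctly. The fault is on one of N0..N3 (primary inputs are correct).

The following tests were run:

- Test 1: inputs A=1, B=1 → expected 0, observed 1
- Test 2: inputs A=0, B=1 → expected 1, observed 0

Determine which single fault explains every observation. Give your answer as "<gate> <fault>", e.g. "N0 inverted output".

N3 inverted output

Fault-free values for test 1 (A=1, B=1): N0=0, N1=1, N2=1, N3=0, giving Y=0. Observed 1.
Test 1: faults giving observed 1 are {N2 stuck-at-0, N2 inverted output, N3 stuck-at-1, N3 inverted output}.
Test 2 (A=0, B=1): fault-free N0=1, N1=0, N2=1, N3=1 → 1; observed 0. Eliminates N2 stuck-at-0, N2 inverted output, N3 stuck-at-1.
Only N3 inverted output is consistent with every test.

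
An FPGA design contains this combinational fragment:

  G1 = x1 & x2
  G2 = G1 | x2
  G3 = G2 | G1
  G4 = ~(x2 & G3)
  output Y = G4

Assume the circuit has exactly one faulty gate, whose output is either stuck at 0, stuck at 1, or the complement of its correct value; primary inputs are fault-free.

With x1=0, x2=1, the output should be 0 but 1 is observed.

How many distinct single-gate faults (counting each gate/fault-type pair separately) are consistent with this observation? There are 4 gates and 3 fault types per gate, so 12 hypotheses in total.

Fault-free: G1=0, G2=1, G3=1, G4=0 → 0. Observed 1.
  G1 stuck-at-0: output 0 ✗
  G1 stuck-at-1: output 0 ✗
  G1 inverted output: output 0 ✗
  G2 stuck-at-0: output 1 ✓
  G2 stuck-at-1: output 0 ✗
  G2 inverted output: output 1 ✓
  G3 stuck-at-0: output 1 ✓
  G3 stuck-at-1: output 0 ✗
  G3 inverted output: output 1 ✓
  G4 stuck-at-0: output 0 ✗
  G4 stuck-at-1: output 1 ✓
  G4 inverted output: output 1 ✓
Consistent faults: {G2 stuck-at-0, G2 inverted output, G3 stuck-at-0, G3 inverted output, G4 stuck-at-1, G4 inverted output} — 6 in all.

6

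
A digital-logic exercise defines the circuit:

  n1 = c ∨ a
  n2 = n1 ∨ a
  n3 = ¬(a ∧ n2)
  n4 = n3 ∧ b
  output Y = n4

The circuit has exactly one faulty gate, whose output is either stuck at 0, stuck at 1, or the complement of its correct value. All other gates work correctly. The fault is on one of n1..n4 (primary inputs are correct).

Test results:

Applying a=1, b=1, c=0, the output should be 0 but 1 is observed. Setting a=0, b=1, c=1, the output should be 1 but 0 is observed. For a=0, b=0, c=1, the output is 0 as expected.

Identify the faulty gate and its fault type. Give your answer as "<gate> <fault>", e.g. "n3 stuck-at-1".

Fault-free values for test 1 (a=1, b=1, c=0): n1=1, n2=1, n3=0, n4=0, giving Y=0. Observed 1.
Test 1: faults giving observed 1 are {n2 stuck-at-0, n2 inverted output, n3 stuck-at-1, n3 inverted output, n4 stuck-at-1, n4 inverted output}.
Test 2 (a=0, b=1, c=1): fault-free n1=1, n2=1, n3=1, n4=1 → 1; observed 0. Eliminates n2 stuck-at-0, n2 inverted output, n3 stuck-at-1, n4 stuck-at-1.
Test 3 (a=0, b=0, c=1): fault-free n1=1, n2=1, n3=1, n4=0 → 0; observed 0. Eliminates n4 inverted output.
Only n3 inverted output is consistent with every test.

n3 inverted output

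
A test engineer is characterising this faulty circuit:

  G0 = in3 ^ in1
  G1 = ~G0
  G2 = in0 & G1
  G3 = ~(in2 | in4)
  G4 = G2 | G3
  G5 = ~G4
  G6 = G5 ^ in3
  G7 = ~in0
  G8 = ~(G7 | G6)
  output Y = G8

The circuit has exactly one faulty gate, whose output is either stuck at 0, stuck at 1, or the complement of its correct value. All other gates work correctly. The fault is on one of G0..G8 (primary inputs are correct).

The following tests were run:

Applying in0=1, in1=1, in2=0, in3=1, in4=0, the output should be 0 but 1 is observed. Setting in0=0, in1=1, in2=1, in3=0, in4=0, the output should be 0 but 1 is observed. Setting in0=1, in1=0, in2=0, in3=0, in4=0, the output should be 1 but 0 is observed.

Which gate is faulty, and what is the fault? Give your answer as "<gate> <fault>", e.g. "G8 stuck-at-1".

Fault-free values for test 1 (in0=1, in1=1, in2=0, in3=1, in4=0): G0=0, G1=1, G2=1, G3=1, G4=1, G5=0, G6=1, G7=0, G8=0, giving Y=0. Observed 1.
Test 1: faults giving observed 1 are {G4 stuck-at-0, G4 inverted output, G5 stuck-at-1, G5 inverted output, G6 stuck-at-0, G6 inverted output, G8 stuck-at-1, G8 inverted output}.
Test 2 (in0=0, in1=1, in2=1, in3=0, in4=0): fault-free G0=1, G1=0, G2=0, G3=0, G4=0, G5=1, G6=1, G7=1, G8=0 → 0; observed 1. Eliminates G4 stuck-at-0, G4 inverted output, G5 stuck-at-1, G5 inverted output, G6 stuck-at-0, G6 inverted output.
Test 3 (in0=1, in1=0, in2=0, in3=0, in4=0): fault-free G0=0, G1=1, G2=1, G3=1, G4=1, G5=0, G6=0, G7=0, G8=1 → 1; observed 0. Eliminates G8 stuck-at-1.
Only G8 inverted output is consistent with every test.

G8 inverted output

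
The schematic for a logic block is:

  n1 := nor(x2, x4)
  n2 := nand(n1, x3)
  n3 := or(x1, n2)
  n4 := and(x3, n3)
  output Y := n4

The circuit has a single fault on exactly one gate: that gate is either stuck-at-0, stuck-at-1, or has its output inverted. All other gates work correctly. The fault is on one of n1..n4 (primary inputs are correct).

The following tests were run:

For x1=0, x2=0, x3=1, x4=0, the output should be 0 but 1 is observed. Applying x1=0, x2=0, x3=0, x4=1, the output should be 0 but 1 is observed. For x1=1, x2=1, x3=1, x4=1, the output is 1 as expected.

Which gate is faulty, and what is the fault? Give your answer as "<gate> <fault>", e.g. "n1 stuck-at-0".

n4 stuck-at-1

Fault-free values for test 1 (x1=0, x2=0, x3=1, x4=0): n1=1, n2=0, n3=0, n4=0, giving Y=0. Observed 1.
Test 1: faults giving observed 1 are {n1 stuck-at-0, n1 inverted output, n2 stuck-at-1, n2 inverted output, n3 stuck-at-1, n3 inverted output, n4 stuck-at-1, n4 inverted output}.
Test 2 (x1=0, x2=0, x3=0, x4=1): fault-free n1=0, n2=1, n3=1, n4=0 → 0; observed 1. Eliminates n1 stuck-at-0, n1 inverted output, n2 stuck-at-1, n2 inverted output, n3 stuck-at-1, n3 inverted output.
Test 3 (x1=1, x2=1, x3=1, x4=1): fault-free n1=0, n2=1, n3=1, n4=1 → 1; observed 1. Eliminates n4 inverted output.
Only n4 stuck-at-1 is consistent with every test.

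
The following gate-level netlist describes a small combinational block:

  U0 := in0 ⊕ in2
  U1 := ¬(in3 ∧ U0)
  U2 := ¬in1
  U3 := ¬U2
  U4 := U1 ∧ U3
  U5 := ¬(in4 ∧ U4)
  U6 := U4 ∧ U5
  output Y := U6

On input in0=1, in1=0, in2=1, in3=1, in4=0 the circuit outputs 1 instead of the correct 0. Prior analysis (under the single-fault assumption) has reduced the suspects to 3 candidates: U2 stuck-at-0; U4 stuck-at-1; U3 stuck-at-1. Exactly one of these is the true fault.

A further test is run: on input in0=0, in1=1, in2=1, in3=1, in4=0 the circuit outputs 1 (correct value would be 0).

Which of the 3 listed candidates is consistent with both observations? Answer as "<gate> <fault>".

U4 stuck-at-1

Evaluate each candidate on input in0=0, in1=1, in2=1, in3=1, in4=0:
  U2 stuck-at-0: U0=1, U1=0, U2=0 [stuck-at-0], U3=1, U4=0, U5=1, U6=0 → 0 — eliminated
  U4 stuck-at-1: U0=1, U1=0, U2=0, U3=1, U4=1 [stuck-at-1], U5=1, U6=1 → 1 — matches
  U3 stuck-at-1: U0=1, U1=0, U2=0, U3=1 [stuck-at-1], U4=0, U5=1, U6=0 → 0 — eliminated
Only U4 stuck-at-1 reproduces the observed 1.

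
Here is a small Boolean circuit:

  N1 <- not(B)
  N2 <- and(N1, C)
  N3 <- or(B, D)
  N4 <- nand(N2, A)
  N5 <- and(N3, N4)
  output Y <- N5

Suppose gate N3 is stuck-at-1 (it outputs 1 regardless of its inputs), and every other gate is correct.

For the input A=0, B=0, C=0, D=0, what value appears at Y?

1

Propagate with N3 forced: N1=1, N2=0, N3=1 [stuck-at-1], N4=1, N5=1.
So Y = 1. (Without the fault it would be 0.)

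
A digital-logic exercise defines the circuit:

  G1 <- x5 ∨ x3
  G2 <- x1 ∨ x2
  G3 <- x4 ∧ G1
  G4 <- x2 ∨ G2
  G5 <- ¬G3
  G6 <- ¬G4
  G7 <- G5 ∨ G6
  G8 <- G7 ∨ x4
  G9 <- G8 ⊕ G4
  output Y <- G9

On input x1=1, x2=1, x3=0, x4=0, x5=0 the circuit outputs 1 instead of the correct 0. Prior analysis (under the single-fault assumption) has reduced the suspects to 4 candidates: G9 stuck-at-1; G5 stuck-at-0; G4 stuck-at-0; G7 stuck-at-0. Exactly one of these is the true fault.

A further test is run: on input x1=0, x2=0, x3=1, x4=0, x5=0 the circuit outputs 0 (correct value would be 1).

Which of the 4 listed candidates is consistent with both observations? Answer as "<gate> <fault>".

Evaluate each candidate on input x1=0, x2=0, x3=1, x4=0, x5=0:
  G9 stuck-at-1: G1=1, G2=0, G3=0, G4=0, G5=1, G6=1, G7=1, G8=1, G9=1 [stuck-at-1] → 1 — eliminated
  G5 stuck-at-0: G1=1, G2=0, G3=0, G4=0, G5=0 [stuck-at-0], G6=1, G7=1, G8=1, G9=1 → 1 — eliminated
  G4 stuck-at-0: G1=1, G2=0, G3=0, G4=0 [stuck-at-0], G5=1, G6=1, G7=1, G8=1, G9=1 → 1 — eliminated
  G7 stuck-at-0: G1=1, G2=0, G3=0, G4=0, G5=1, G6=1, G7=0 [stuck-at-0], G8=0, G9=0 → 0 — matches
Only G7 stuck-at-0 reproduces the observed 0.

G7 stuck-at-0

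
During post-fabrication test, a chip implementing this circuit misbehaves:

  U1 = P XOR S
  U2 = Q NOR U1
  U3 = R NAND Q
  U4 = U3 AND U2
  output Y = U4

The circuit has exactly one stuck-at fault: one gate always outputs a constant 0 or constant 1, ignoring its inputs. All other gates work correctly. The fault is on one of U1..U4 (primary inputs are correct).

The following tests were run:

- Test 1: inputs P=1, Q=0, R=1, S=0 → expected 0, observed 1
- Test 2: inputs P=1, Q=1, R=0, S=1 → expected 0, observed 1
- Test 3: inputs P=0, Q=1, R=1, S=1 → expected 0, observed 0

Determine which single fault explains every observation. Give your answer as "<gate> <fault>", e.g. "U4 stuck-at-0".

Fault-free values for test 1 (P=1, Q=0, R=1, S=0): U1=1, U2=0, U3=1, U4=0, giving Y=0. Observed 1.
Test 1: faults giving observed 1 are {U1 stuck-at-0, U2 stuck-at-1, U4 stuck-at-1}.
Test 2 (P=1, Q=1, R=0, S=1): fault-free U1=0, U2=0, U3=1, U4=0 → 0; observed 1. Eliminates U1 stuck-at-0.
Test 3 (P=0, Q=1, R=1, S=1): fault-free U1=1, U2=0, U3=0, U4=0 → 0; observed 0. Eliminates U4 stuck-at-1.
Only U2 stuck-at-1 is consistent with every test.

U2 stuck-at-1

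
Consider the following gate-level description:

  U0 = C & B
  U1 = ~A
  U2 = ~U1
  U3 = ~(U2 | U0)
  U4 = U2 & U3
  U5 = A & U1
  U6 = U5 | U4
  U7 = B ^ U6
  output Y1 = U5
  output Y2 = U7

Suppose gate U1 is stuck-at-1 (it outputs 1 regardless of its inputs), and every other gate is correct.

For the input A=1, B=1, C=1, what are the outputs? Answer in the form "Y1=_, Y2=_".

Y1=1, Y2=0

Propagate with U1 forced: U0=1, U1=1 [stuck-at-1], U2=0, U3=0, U4=0, U5=1, U6=1, U7=0.
So the outputs are Y1=1, Y2=0. (Without the fault they would be Y1=0, Y2=1.)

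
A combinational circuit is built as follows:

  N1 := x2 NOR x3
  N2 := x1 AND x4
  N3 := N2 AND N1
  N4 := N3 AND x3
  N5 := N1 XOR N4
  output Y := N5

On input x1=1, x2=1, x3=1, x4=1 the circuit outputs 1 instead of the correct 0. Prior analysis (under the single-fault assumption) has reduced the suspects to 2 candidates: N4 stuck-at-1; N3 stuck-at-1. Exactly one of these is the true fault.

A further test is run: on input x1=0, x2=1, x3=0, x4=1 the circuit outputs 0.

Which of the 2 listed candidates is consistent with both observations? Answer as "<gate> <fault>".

Evaluate each candidate on input x1=0, x2=1, x3=0, x4=1:
  N4 stuck-at-1: N1=0, N2=0, N3=0, N4=1 [stuck-at-1], N5=1 → 1 — eliminated
  N3 stuck-at-1: N1=0, N2=0, N3=1 [stuck-at-1], N4=0, N5=0 → 0 — matches
Only N3 stuck-at-1 reproduces the observed 0.

N3 stuck-at-1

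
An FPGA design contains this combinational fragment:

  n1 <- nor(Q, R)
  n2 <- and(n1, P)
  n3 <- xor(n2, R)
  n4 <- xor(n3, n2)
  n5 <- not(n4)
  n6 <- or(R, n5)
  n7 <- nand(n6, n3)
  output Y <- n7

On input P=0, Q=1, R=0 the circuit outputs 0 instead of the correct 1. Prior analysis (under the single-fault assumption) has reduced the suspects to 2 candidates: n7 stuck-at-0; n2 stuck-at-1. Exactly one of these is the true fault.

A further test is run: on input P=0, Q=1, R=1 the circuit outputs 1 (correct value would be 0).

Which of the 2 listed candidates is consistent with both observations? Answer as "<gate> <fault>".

Evaluate each candidate on input P=0, Q=1, R=1:
  n7 stuck-at-0: n1=0, n2=0, n3=1, n4=1, n5=0, n6=1, n7=0 [stuck-at-0] → 0 — eliminated
  n2 stuck-at-1: n1=0, n2=1 [stuck-at-1], n3=0, n4=1, n5=0, n6=1, n7=1 → 1 — matches
Only n2 stuck-at-1 reproduces the observed 1.

n2 stuck-at-1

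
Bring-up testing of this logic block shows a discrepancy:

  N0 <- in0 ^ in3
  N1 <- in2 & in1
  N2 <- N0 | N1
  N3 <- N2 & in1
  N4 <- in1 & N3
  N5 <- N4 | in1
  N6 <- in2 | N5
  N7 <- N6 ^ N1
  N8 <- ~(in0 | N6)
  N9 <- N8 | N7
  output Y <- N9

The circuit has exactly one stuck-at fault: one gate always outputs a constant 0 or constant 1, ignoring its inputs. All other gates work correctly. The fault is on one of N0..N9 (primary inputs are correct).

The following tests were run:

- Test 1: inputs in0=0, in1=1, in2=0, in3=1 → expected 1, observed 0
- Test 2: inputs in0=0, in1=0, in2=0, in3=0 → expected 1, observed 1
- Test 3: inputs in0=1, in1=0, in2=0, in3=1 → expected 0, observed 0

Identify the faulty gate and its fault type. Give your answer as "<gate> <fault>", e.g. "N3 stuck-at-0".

N7 stuck-at-0

Fault-free values for test 1 (in0=0, in1=1, in2=0, in3=1): N0=1, N1=0, N2=1, N3=1, N4=1, N5=1, N6=1, N7=1, N8=0, N9=1, giving Y=1. Observed 0.
Test 1: faults giving observed 0 are {N1 stuck-at-1, N7 stuck-at-0, N9 stuck-at-0}.
Test 2 (in0=0, in1=0, in2=0, in3=0): fault-free N0=0, N1=0, N2=0, N3=0, N4=0, N5=0, N6=0, N7=0, N8=1, N9=1 → 1; observed 1. Eliminates N9 stuck-at-0.
Test 3 (in0=1, in1=0, in2=0, in3=1): fault-free N0=0, N1=0, N2=0, N3=0, N4=0, N5=0, N6=0, N7=0, N8=0, N9=0 → 0; observed 0. Eliminates N1 stuck-at-1.
Only N7 stuck-at-0 is consistent with every test.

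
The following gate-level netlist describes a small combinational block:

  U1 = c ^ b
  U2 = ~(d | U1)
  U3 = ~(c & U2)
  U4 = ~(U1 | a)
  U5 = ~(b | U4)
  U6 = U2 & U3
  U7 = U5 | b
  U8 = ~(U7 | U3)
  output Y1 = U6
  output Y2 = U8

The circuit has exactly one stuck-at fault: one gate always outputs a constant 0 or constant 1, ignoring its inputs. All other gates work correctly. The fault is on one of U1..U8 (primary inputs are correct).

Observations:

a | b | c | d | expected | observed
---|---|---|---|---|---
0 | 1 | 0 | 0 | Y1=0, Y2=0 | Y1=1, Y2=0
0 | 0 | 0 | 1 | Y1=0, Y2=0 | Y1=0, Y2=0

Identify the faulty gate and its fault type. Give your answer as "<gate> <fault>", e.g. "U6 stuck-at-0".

U1 stuck-at-0

Fault-free values for test 1 (a=0, b=1, c=0, d=0): U1=1, U2=0, U3=1, U4=0, U5=0, U6=0, U7=1, U8=0, giving Y1=0, Y2=0. Observed Y1=1, Y2=0.
Test 1: faults giving observed Y1=1, Y2=0 are {U1 stuck-at-0, U2 stuck-at-1, U6 stuck-at-1}.
Test 2 (a=0, b=0, c=0, d=1): fault-free U1=0, U2=0, U3=1, U4=1, U5=0, U6=0, U7=0, U8=0 → Y1=0, Y2=0; observed Y1=0, Y2=0. Eliminates U2 stuck-at-1, U6 stuck-at-1.
Only U1 stuck-at-0 is consistent with every test.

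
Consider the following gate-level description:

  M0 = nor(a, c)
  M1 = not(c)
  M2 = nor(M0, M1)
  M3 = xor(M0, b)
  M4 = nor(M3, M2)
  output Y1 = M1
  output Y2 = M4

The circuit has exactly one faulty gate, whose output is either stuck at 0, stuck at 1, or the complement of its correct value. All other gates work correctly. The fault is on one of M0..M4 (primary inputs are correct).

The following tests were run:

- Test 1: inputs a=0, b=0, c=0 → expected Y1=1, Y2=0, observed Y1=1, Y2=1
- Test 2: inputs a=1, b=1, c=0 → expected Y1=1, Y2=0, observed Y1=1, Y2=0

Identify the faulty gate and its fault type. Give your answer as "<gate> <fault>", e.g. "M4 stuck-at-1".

M0 stuck-at-0

Fault-free values for test 1 (a=0, b=0, c=0): M0=1, M1=1, M2=0, M3=1, M4=0, giving Y1=1, Y2=0. Observed Y1=1, Y2=1.
Test 1: faults giving observed Y1=1, Y2=1 are {M0 stuck-at-0, M0 inverted output, M3 stuck-at-0, M3 inverted output, M4 stuck-at-1, M4 inverted output}.
Test 2 (a=1, b=1, c=0): fault-free M0=0, M1=1, M2=0, M3=1, M4=0 → Y1=1, Y2=0; observed Y1=1, Y2=0. Eliminates M0 inverted output, M3 stuck-at-0, M3 inverted output, M4 stuck-at-1, M4 inverted output.
Only M0 stuck-at-0 is consistent with every test.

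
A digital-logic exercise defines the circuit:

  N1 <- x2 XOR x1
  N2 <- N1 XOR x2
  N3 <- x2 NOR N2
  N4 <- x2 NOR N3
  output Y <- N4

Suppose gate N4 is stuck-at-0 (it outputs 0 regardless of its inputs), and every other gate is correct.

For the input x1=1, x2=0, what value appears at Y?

0

Propagate with N4 forced: N1=1, N2=1, N3=0, N4=0 [stuck-at-0].
So Y = 0. (Without the fault it would be 1.)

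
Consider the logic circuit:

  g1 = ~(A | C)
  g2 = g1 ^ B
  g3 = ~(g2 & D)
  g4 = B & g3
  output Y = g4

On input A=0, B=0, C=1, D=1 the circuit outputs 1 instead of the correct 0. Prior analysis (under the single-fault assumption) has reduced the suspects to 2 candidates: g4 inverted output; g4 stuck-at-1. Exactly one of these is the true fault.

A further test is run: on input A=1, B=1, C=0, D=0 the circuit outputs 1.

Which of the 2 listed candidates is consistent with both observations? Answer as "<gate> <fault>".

Evaluate each candidate on input A=1, B=1, C=0, D=0:
  g4 inverted output: g1=0, g2=1, g3=1, g4=0 [inverted output] → 0 — eliminated
  g4 stuck-at-1: g1=0, g2=1, g3=1, g4=1 [stuck-at-1] → 1 — matches
Only g4 stuck-at-1 reproduces the observed 1.

g4 stuck-at-1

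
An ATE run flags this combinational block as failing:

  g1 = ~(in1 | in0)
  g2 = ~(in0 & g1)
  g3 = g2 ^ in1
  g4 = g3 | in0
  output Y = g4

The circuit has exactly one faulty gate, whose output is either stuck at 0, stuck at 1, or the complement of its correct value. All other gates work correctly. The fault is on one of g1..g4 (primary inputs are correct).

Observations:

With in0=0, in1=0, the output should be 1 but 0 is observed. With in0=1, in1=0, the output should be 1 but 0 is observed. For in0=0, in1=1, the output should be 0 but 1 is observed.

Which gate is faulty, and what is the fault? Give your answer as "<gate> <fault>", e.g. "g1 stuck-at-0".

g4 inverted output

Fault-free values for test 1 (in0=0, in1=0): g1=1, g2=1, g3=1, g4=1, giving Y=1. Observed 0.
Test 1: faults giving observed 0 are {g2 stuck-at-0, g2 inverted output, g3 stuck-at-0, g3 inverted output, g4 stuck-at-0, g4 inverted output}.
Test 2 (in0=1, in1=0): fault-free g1=0, g2=1, g3=1, g4=1 → 1; observed 0. Eliminates g2 stuck-at-0, g2 inverted output, g3 stuck-at-0, g3 inverted output.
Test 3 (in0=0, in1=1): fault-free g1=0, g2=1, g3=0, g4=0 → 0; observed 1. Eliminates g4 stuck-at-0.
Only g4 inverted output is consistent with every test.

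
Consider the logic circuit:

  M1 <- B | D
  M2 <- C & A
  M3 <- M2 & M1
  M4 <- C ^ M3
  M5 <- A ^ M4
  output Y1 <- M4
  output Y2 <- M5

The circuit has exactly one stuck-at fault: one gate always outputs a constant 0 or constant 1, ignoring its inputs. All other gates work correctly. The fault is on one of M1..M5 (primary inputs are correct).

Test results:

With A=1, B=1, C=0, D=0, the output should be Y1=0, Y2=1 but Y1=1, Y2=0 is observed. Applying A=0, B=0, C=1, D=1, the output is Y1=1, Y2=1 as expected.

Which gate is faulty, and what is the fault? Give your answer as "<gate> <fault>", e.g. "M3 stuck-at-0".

Fault-free values for test 1 (A=1, B=1, C=0, D=0): M1=1, M2=0, M3=0, M4=0, M5=1, giving Y1=0, Y2=1. Observed Y1=1, Y2=0.
Test 1: faults giving observed Y1=1, Y2=0 are {M2 stuck-at-1, M3 stuck-at-1, M4 stuck-at-1}.
Test 2 (A=0, B=0, C=1, D=1): fault-free M1=1, M2=0, M3=0, M4=1, M5=1 → Y1=1, Y2=1; observed Y1=1, Y2=1. Eliminates M2 stuck-at-1, M3 stuck-at-1.
Only M4 stuck-at-1 is consistent with every test.

M4 stuck-at-1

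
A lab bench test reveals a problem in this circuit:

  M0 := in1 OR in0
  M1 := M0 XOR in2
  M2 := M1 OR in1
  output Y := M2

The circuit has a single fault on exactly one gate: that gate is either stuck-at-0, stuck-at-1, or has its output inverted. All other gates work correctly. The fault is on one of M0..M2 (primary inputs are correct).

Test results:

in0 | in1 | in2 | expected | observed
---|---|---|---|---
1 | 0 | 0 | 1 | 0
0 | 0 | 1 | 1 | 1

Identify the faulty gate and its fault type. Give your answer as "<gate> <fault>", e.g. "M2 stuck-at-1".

Fault-free values for test 1 (in0=1, in1=0, in2=0): M0=1, M1=1, M2=1, giving Y=1. Observed 0.
Test 1: faults giving observed 0 are {M0 stuck-at-0, M0 inverted output, M1 stuck-at-0, M1 inverted output, M2 stuck-at-0, M2 inverted output}.
Test 2 (in0=0, in1=0, in2=1): fault-free M0=0, M1=1, M2=1 → 1; observed 1. Eliminates M0 inverted output, M1 stuck-at-0, M1 inverted output, M2 stuck-at-0, M2 inverted output.
Only M0 stuck-at-0 is consistent with every test.

M0 stuck-at-0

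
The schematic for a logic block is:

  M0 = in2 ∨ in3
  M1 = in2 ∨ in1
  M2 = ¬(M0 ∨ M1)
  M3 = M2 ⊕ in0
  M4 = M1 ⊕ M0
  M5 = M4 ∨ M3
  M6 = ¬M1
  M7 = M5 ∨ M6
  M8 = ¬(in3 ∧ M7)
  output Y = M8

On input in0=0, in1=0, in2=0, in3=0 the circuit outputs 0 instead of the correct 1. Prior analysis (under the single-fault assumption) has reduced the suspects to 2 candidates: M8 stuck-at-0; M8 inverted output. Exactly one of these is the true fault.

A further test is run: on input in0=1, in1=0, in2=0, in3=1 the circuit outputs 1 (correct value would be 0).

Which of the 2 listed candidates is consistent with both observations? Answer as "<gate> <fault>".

Evaluate each candidate on input in0=1, in1=0, in2=0, in3=1:
  M8 stuck-at-0: M0=1, M1=0, M2=0, M3=1, M4=1, M5=1, M6=1, M7=1, M8=0 [stuck-at-0] → 0 — eliminated
  M8 inverted output: M0=1, M1=0, M2=0, M3=1, M4=1, M5=1, M6=1, M7=1, M8=1 [inverted output] → 1 — matches
Only M8 inverted output reproduces the observed 1.

M8 inverted output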